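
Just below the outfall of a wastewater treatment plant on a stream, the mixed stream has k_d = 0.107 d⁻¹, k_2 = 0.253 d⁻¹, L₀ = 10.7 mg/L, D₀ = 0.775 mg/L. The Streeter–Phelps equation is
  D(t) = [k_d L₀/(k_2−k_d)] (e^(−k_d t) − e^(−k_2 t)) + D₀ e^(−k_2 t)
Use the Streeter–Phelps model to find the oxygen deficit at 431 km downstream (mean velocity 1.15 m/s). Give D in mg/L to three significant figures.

Travel time t = x/v = 431 km / (1.15 m/s) = 431000 m / 1.15 m/s = 374800 s = 4.338 d.
k_d L₀/(k_2−k_d) = 0.107×10.7/(0.253−0.107) = 1.145/0.1460 = 7.842 mg/L.
e^(−k_d t) = e^(−0.107×4.338) = 0.6287; e^(−k_2 t) = e^(−0.253×4.338) = 0.3337.
D = 7.842 × (0.6287 − 0.3337) + 0.775 × 0.3337 = 2.313 + 0.2586 = 2.572 mg/L.

D ≈ 2.57 mg/L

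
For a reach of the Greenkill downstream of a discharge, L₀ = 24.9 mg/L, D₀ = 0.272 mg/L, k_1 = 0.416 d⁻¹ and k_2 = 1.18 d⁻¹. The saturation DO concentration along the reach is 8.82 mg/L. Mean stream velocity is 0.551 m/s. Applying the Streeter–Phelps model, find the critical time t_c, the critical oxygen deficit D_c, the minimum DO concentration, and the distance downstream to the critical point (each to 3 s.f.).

t_c ≈ 1.34 d; D_c ≈ 5.03 mg/L; min DO ≈ 3.79 mg/L; x_c ≈ 63.7 km

At the critical point dD/dt = 0, so k_1 L₀ e^(−k_1 t) = k_2 D. Substituting D(t) from the Streeter–Phelps equation and solving for t gives
t_c = ln[(k_2/k_1)(1 − D₀(k_2−k_1)/(k_1 L₀))] / (k_2−k_1).
Here k_2−k_1 = 0.7640 d⁻¹ and 1 − D₀(k_2−k_1)/(k_1 L₀) = 1 − 0.272×0.7640/(0.416×24.9) = 0.9799, so
t_c = ln(2.837 × 0.9799) / 0.7640 = 1.022 / 0.7640 = 1.338 d.
D_c = (k_1/k_2) L₀ e^(−k_1 t_c) = (0.416/1.18) × 24.9 × e^(−0.416×1.338) = 0.3525 × 24.9 × 0.5731 = 5.031 mg/L.
Minimum DO = C_s − D_c = 8.82 − 5.031 = 3.789 mg/L.
x_c = v t_c = 0.551 m/s × 1.338 d × 86400 s/d = 63700 m ≈ 63.7 km.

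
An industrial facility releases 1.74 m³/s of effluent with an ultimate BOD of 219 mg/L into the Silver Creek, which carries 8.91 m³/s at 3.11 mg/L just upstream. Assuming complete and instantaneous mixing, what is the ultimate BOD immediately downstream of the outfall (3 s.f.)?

Flow-weighted mixing: C = (Q_r C_r + Q_w C_w)/(Q_r + Q_w)
= (8.91×3.11 + 1.74×219)/(8.91 + 1.74) = 408.8/10.65 = 38.38 mg/L.

38.4 mg/L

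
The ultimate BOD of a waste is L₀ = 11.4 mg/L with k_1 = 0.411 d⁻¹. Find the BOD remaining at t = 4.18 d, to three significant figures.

L ≈ 2.05 mg/L

L_t = L₀ e^(−k_1 t) = 11.4 × e^(−0.411×4.18) = 11.4 × 0.1794 = 2.045 mg/L.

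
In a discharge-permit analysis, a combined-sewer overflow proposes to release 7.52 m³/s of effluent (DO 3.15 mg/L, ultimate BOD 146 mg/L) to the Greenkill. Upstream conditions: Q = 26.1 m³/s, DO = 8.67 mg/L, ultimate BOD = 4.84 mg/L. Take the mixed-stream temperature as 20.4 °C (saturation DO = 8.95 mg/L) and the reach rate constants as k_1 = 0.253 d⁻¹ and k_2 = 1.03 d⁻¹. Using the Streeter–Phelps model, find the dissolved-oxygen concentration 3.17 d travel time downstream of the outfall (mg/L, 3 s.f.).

Mixed DO = (26.1×8.67 + 7.52×3.15)/(26.1+7.52) = 250.0/33.62 = 7.435 mg/L.
Mixed L₀ = (26.1×4.84 + 7.52×146)/(33.62) = 1224/33.62 = 36.41 mg/L.
Initial deficit D₀ = C_s − DO₀ = 8.95 − 7.435 = 1.515 mg/L.
D(3.17) = [0.253×36.41/(1.03−0.253)](e^(−0.253×3.17) − e^(−1.03×3.17)) + 1.515 e^(−1.03×3.17)
= 11.86 × (0.4484 − 0.03819) + 1.515 × 0.03819 = 4.922 mg/L.
DO = 8.95 − 4.922 = 4.028 mg/L.

DO ≈ 4.03 mg/L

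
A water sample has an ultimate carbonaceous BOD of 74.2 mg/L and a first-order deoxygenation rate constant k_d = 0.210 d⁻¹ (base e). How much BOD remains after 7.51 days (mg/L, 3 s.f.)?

L ≈ 15.3 mg/L

L_t = L₀ e^(−k_d t) = 74.2 × e^(−0.210×7.51) = 74.2 × 0.2066 = 15.33 mg/L.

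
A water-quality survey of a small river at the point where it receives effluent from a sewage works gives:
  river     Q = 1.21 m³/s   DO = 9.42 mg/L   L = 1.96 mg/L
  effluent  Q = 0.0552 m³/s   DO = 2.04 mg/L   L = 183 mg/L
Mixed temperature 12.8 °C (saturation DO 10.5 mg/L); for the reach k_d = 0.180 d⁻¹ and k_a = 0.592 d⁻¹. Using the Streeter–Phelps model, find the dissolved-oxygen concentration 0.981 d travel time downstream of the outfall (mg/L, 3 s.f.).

Mixed DO = (1.21×9.42 + 0.0552×2.04)/(1.21+0.0552) = 11.51/1.265 = 9.098 mg/L.
Mixed L₀ = (1.21×1.96 + 0.0552×183)/(1.265) = 12.47/1.265 = 9.859 mg/L.
Initial deficit D₀ = C_s − DO₀ = 10.5 − 9.098 = 1.402 mg/L.
D(0.981) = [0.180×9.859/(0.592−0.180)](e^(−0.180×0.981) − e^(−0.592×0.981)) + 1.402 e^(−0.592×0.981)
= 4.307 × (0.8381 − 0.5595) + 1.402 × 0.5595 = 1.985 mg/L.
DO = 10.5 − 1.985 = 8.515 mg/L.

DO ≈ 8.52 mg/L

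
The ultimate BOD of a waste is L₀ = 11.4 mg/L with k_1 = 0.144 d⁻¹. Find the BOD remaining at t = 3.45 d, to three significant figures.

L_t = L₀ e^(−k_1 t) = 11.4 × e^(−0.144×3.45) = 11.4 × 0.6085 = 6.937 mg/L.

L ≈ 6.94 mg/L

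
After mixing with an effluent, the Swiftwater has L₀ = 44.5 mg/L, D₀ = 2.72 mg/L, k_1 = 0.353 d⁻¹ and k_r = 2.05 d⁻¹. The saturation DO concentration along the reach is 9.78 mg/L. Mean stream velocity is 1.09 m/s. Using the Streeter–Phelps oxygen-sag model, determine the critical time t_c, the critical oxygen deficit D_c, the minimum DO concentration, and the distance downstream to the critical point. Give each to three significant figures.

At the critical point dD/dt = 0, so k_1 L₀ e^(−k_1 t) = k_r D. Substituting D(t) from the Streeter–Phelps equation and solving for t gives
t_c = ln[(k_r/k_1)(1 − D₀(k_r−k_1)/(k_1 L₀))] / (k_r−k_1).
Here k_r−k_1 = 1.697 d⁻¹ and 1 − D₀(k_r−k_1)/(k_1 L₀) = 1 − 2.72×1.697/(0.353×44.5) = 0.7062, so
t_c = ln(5.807 × 0.7062) / 1.697 = 1.411 / 1.697 = 0.8316 d.
D_c = (k_1/k_r) L₀ e^(−k_1 t_c) = (0.353/2.05) × 44.5 × e^(−0.353×0.8316) = 0.1722 × 44.5 × 0.7456 = 5.713 mg/L.
Minimum DO = C_s − D_c = 9.78 − 5.713 = 4.067 mg/L.
x_c = v t_c = 1.09 m/s × 0.8316 d × 86400 s/d = 78320 m ≈ 78.3 km.

t_c ≈ 0.832 d; D_c ≈ 5.71 mg/L; min DO ≈ 4.07 mg/L; x_c ≈ 78.3 km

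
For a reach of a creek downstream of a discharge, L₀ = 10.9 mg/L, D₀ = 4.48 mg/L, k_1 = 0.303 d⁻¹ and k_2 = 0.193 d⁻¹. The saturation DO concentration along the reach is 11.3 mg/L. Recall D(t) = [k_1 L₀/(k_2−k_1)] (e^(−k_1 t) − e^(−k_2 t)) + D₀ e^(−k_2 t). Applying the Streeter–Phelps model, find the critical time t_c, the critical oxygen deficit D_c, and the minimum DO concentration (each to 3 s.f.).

t_c = [1/(k_2−k_1)] ln[(k_2/k_1)(1 − D₀(k_2−k_1)/(k_1 L₀))]
= [1/(0.193−0.303)] ln[(0.193/0.303)(1 − 4.48×-0.1100/(0.303×10.9))]
= (1/-0.1100) ln[0.6370 × 1.149] = -9.091 × ln(0.7320) = -9.091 × -0.3120 = 2.836 d.
L(t_c) = L₀ e^(−k_1 t_c) = 10.9 × 0.4234 = 4.616 mg/L, and at the critical point k_2 D_c = k_1 L, so D_c = (0.303/0.193) × 4.616 = 7.246 mg/L.
Minimum DO = C_s − D_c = 11.3 − 7.246 = 4.054 mg/L.

t_c ≈ 2.84 d; D_c ≈ 7.25 mg/L; min DO ≈ 4.05 mg/L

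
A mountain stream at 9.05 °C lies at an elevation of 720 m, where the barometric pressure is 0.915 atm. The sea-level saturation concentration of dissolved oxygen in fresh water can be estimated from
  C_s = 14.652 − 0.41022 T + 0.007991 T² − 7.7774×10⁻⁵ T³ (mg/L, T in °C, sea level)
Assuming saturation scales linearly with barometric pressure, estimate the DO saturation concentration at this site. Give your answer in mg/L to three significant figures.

C_s ≈ 10.6 mg/L

At sea level: C_s = 14.652 − 0.41022×9.05 + 0.007991×9.05² − 7.7774×10⁻⁵×9.05³ = 11.54 mg/L.
Pressure correction: C_s' = 11.54 × 0.915 = 10.56 mg/L.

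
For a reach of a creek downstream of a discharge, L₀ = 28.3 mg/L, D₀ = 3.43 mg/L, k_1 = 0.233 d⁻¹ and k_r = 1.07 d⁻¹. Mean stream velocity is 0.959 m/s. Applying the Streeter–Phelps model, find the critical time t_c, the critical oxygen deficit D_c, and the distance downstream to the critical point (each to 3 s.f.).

t_c ≈ 1.14 d; D_c ≈ 4.73 mg/L; x_c ≈ 94.3 km

With k_r/k_1 = 4.592 and 1 − D₀(k_r−k_1)/(k_1 L₀) = 0.5646,
t_c = ln(4.592 × 0.5646) / (1.07 − 0.233) = ln(2.593) / 0.8370 = 0.9528/0.8370 = 1.138 d.
D_c = (k_1/k_r) L₀ e^(−k_1 t_c) = (0.233/1.07) × 28.3 × e^(−0.233×1.138) = 0.2178 × 28.3 × 0.7670 = 4.727 mg/L.
x_c = v t_c = 0.959 m/s × 1.138 d × 86400 s/d = 94320 m ≈ 94.3 km.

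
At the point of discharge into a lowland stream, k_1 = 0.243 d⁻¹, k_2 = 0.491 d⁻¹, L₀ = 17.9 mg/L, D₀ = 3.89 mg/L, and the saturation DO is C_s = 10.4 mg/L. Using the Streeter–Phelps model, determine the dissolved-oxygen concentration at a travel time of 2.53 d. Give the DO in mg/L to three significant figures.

k_1 L₀/(k_2−k_1) = 0.243×17.9/(0.491−0.243) = 4.350/0.2480 = 17.54 mg/L.
e^(−k_1 t) = e^(−0.243×2.530) = 0.5408; e^(−k_2 t) = e^(−0.491×2.530) = 0.2887.
D = 17.54 × (0.5408 − 0.2887) + 3.89 × 0.2887 = 4.420 + 1.123 = 5.543 mg/L.
DO = C_s − D = 10.4 − 5.543 = 4.857 mg/L.

DO ≈ 4.86 mg/L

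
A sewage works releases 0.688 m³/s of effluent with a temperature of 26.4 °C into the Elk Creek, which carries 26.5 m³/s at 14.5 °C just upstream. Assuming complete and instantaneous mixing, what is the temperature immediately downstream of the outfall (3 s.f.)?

14.8 °C

Flow-weighted mixing: C = (Q_r C_r + Q_w C_w)/(Q_r + Q_w)
= (26.5×14.5 + 0.688×26.4)/(26.5 + 0.688) = 402.4/27.19 = 14.80 °C.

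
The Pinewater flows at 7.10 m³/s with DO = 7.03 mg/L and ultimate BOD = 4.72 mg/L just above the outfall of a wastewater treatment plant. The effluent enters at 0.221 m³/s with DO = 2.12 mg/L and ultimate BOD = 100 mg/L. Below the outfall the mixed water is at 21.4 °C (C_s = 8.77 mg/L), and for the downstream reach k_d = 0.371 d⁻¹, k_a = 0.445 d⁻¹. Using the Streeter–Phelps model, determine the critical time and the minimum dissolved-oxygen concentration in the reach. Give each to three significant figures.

t_c ≈ 1.77 d; minimum DO ≈ 5.49 mg/L

Mixed DO = (7.10×7.03 + 0.221×2.12)/(7.10+0.221) = 50.38/7.321 = 6.882 mg/L.
Mixed L₀ = (7.10×4.72 + 0.221×100)/(7.321) = 55.61/7.321 = 7.596 mg/L.
Initial deficit D₀ = C_s − DO₀ = 8.77 − 6.882 = 1.888 mg/L.
t_c = (1/0.07400) ln[(0.445/0.371)(1 − 1.888×0.07400/(0.371×7.596))] = 13.51 × ln(1.140) = 1.771 d.
D_c = (0.371/0.445) × 7.596 × e^(−0.371×1.771) = 0.8337 × 7.596 × 0.5185 = 3.283 mg/L.
Minimum DO = 8.77 − 3.283 = 5.487 mg/L.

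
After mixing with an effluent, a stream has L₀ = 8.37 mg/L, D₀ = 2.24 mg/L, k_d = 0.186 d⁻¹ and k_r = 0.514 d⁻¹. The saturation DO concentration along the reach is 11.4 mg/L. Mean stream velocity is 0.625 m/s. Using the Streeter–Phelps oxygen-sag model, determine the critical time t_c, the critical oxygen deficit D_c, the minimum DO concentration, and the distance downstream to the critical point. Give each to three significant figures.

t_c = [1/(k_r−k_d)] ln[(k_r/k_d)(1 − D₀(k_r−k_d)/(k_d L₀))]
= [1/(0.514−0.186)] ln[(0.514/0.186)(1 − 2.24×0.3280/(0.186×8.37))]
= (1/0.3280) ln[2.763 × 0.5281] = 3.049 × ln(1.459) = 3.049 × 0.3779 = 1.152 d.
L(t_c) = L₀ e^(−k_d t_c) = 8.37 × 0.8071 = 6.755 mg/L, and at the critical point k_r D_c = k_d L, so D_c = (0.186/0.514) × 6.755 = 2.445 mg/L.
Minimum DO = C_s − D_c = 11.4 − 2.445 = 8.955 mg/L.
x_c = v t_c = 0.625 m/s × 1.152 d × 86400 s/d = 62220 m ≈ 62.2 km.

t_c ≈ 1.15 d; D_c ≈ 2.44 mg/L; min DO ≈ 8.96 mg/L; x_c ≈ 62.2 km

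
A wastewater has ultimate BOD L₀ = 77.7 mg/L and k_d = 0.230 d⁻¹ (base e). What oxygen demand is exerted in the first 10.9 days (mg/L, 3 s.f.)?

y_t = L₀(1 − e^(−k_d t)) = 77.7 × (1 − e^(−0.230×10.9))
= 77.7 × (1 − 0.08151) = 77.7 × 0.9185 = 71.37 mg/L.

y ≈ 71.4 mg/L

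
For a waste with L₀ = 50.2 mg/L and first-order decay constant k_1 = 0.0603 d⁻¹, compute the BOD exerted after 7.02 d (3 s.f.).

y ≈ 17.3 mg/L

y_t = L₀(1 − e^(−k_1 t)) = 50.2 × (1 − e^(−0.0603×7.02))
= 50.2 × (1 − 0.6549) = 50.2 × 0.3451 = 17.33 mg/L.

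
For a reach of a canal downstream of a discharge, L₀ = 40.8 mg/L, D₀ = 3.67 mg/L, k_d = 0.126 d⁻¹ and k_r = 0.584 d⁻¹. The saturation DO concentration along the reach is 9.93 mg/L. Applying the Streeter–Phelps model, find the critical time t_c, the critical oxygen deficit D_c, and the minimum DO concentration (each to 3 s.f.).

t_c = [1/(k_r−k_d)] ln[(k_r/k_d)(1 − D₀(k_r−k_d)/(k_d L₀))]
= [1/(0.584−0.126)] ln[(0.584/0.126)(1 − 3.67×0.4580/(0.126×40.8))]
= (1/0.4580) ln[4.635 × 0.6730] = 2.183 × ln(3.119) = 2.183 × 1.138 = 2.484 d.
L(t_c) = L₀ e^(−k_d t_c) = 40.8 × 0.7313 = 29.84 mg/L, and at the critical point k_r D_c = k_d L, so D_c = (0.126/0.584) × 29.84 = 6.437 mg/L.
Minimum DO = C_s − D_c = 9.93 − 6.437 = 3.493 mg/L.

t_c ≈ 2.48 d; D_c ≈ 6.44 mg/L; min DO ≈ 3.49 mg/L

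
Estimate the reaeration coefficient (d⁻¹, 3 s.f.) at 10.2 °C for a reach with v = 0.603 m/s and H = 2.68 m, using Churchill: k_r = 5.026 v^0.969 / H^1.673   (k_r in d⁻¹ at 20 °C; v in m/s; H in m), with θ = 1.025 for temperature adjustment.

k_r ≈ 0.465 d⁻¹

k_r(20) = 5.026 × 0.603^0.969 / 2.68^1.673 = 5.026 × 0.6125 / 5.203 = 0.5917 d⁻¹.
k_r(10.2) = 0.5917 × 1.025^(10.2−20) = 0.5917 × 0.7851 = 0.4645 d⁻¹.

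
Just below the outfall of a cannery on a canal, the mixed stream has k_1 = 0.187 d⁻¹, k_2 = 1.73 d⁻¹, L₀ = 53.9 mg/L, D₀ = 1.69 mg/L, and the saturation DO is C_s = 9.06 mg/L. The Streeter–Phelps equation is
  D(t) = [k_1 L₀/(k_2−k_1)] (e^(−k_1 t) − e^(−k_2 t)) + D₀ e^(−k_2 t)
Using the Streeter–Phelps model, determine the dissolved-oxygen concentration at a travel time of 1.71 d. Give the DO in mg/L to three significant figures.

k_1 L₀/(k_2−k_1) = 0.187×53.9/(1.73−0.187) = 10.08/1.543 = 6.532 mg/L.
e^(−k_1 t) = e^(−0.187×1.710) = 0.7263; e^(−k_2 t) = e^(−1.73×1.710) = 0.05191.
D = 6.532 × (0.7263 − 0.05191) + 1.69 × 0.05191 = 4.405 + 0.08772 = 4.493 mg/L.
DO = C_s − D = 9.06 − 4.493 = 4.567 mg/L.

DO ≈ 4.57 mg/L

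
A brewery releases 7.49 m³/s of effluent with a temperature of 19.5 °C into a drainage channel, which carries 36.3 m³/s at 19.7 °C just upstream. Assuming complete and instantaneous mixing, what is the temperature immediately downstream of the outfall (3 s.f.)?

Flow-weighted mixing: C = (Q_r C_r + Q_w C_w)/(Q_r + Q_w)
= (36.3×19.7 + 7.49×19.5)/(36.3 + 7.49) = 861.2/43.79 = 19.67 °C.

19.7 °C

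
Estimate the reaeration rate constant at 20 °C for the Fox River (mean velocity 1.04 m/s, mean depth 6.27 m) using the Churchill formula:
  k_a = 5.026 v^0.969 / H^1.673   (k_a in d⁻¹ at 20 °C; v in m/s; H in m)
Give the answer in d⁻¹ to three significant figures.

k_a = 5.026 × 1.04^0.969 / 6.27^1.673 = 5.026 × 1.039 / 21.57 = 0.2420 d⁻¹.

k_a ≈ 0.242 d⁻¹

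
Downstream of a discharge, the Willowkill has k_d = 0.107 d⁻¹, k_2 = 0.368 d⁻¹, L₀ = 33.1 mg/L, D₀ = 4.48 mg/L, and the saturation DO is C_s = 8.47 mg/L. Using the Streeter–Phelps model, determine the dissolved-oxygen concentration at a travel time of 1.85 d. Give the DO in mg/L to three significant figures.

DO ≈ 1.94 mg/L

k_d L₀/(k_2−k_d) = 0.107×33.1/(0.368−0.107) = 3.542/0.2610 = 13.57 mg/L.
e^(−k_d t) = e^(−0.107×1.850) = 0.8204; e^(−k_2 t) = e^(−0.368×1.850) = 0.5062.
D = 13.57 × (0.8204 − 0.5062) + 4.48 × 0.5062 = 4.264 + 2.268 = 6.531 mg/L.
DO = C_s − D = 8.47 − 6.531 = 1.939 mg/L.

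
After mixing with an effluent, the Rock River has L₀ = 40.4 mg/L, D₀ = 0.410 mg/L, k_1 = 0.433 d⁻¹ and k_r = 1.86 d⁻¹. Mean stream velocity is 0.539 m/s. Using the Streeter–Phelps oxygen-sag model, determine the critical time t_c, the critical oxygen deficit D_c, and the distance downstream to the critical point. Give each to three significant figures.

t_c = [1/(k_r−k_1)] ln[(k_r/k_1)(1 − D₀(k_r−k_1)/(k_1 L₀))]
= [1/(1.86−0.433)] ln[(1.86/0.433)(1 − 0.410×1.427/(0.433×40.4))]
= (1/1.427) ln[4.296 × 0.9666] = 0.7008 × ln(4.152) = 0.7008 × 1.424 = 0.9976 d.
L(t_c) = L₀ e^(−k_1 t_c) = 40.4 × 0.6492 = 26.23 mg/L, and at the critical point k_r D_c = k_1 L, so D_c = (0.433/1.86) × 26.23 = 6.106 mg/L.
x_c = v t_c = 0.539 m/s × 0.9976 d × 86400 s/d = 46460 m ≈ 46.5 km.

t_c ≈ 0.998 d; D_c ≈ 6.11 mg/L; x_c ≈ 46.5 km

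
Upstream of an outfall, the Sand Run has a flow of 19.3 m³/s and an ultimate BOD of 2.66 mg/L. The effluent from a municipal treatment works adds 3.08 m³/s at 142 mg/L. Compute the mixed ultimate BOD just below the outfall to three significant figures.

21.8 mg/L

Flow-weighted mixing: C = (Q_r C_r + Q_w C_w)/(Q_r + Q_w)
= (19.3×2.66 + 3.08×142)/(19.3 + 3.08) = 488.7/22.38 = 21.84 mg/L.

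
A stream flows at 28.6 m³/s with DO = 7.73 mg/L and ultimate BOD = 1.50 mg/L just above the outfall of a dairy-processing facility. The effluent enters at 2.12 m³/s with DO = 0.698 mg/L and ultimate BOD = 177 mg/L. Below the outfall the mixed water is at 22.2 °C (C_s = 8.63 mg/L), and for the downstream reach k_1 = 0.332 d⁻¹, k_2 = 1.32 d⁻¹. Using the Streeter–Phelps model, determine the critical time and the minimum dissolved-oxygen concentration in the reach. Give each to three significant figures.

t_c ≈ 1.03 d; minimum DO ≈ 6.20 mg/L

Mixed DO = (28.6×7.73 + 2.12×0.698)/(28.6+2.12) = 222.6/30.72 = 7.245 mg/L.
Mixed L₀ = (28.6×1.50 + 2.12×177)/(30.72) = 418.1/30.72 = 13.61 mg/L.
Initial deficit D₀ = C_s − DO₀ = 8.63 − 7.245 = 1.385 mg/L.
t_c = (1/0.9880) ln[(1.32/0.332)(1 − 1.385×0.9880/(0.332×13.61))] = 1.012 × ln(2.772) = 1.032 d.
D_c = (0.332/1.32) × 13.61 × e^(−0.332×1.032) = 0.2515 × 13.61 × 0.7099 = 2.430 mg/L.
Minimum DO = 8.63 − 2.430 = 6.200 mg/L.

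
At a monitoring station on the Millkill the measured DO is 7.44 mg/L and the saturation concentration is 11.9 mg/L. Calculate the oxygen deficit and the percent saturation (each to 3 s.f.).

D = C_s − C = 11.9 − 7.44 = 4.46 mg/L.
% saturation = 7.44/11.9 × 100 = 62.5 %.

D ≈ 4.46 mg/L; 62.5 % saturation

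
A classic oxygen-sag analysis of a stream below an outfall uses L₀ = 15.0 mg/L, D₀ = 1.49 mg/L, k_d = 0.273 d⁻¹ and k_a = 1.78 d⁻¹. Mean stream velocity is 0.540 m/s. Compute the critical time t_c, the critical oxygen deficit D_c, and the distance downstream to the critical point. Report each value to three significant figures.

t_c ≈ 0.717 d; D_c ≈ 1.89 mg/L; x_c ≈ 33.4 km

t_c = [1/(k_a−k_d)] ln[(k_a/k_d)(1 − D₀(k_a−k_d)/(k_d L₀))]
= [1/(1.78−0.273)] ln[(1.78/0.273)(1 − 1.49×1.507/(0.273×15.0))]
= (1/1.507) ln[6.520 × 0.4517] = 0.6636 × ln(2.945) = 0.6636 × 1.080 = 0.7167 d.
D_c = (k_d/k_a) L₀ e^(−k_d t_c) = (0.273/1.78) × 15.0 × e^(−0.273×0.7167) = 0.1534 × 15.0 × 0.8223 = 1.892 mg/L.
x_c = v t_c = 0.540 m/s × 0.7167 d × 86400 s/d = 33440 m ≈ 33.4 km.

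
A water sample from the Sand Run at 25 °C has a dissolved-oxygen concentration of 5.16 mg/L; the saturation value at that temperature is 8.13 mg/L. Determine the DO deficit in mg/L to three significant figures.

D ≈ 2.97 mg/L

D = C_s − C = 8.13 − 5.16 = 2.97 mg/L.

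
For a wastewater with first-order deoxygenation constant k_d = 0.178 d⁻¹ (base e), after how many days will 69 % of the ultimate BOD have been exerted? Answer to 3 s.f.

y/L₀ = 1 − e^(−k_d t) = 0.69 ⇒ e^(−k_d t) = 0.310
t = −ln(0.310) / 0.178 = 1.171 / 0.178 = 6.580 d.

t ≈ 6.58 d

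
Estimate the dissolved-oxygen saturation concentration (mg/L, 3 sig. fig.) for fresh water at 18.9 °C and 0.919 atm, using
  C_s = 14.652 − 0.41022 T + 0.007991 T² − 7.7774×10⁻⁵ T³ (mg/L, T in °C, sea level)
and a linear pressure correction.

At sea level: C_s = 14.652 − 0.41022×18.9 + 0.007991×18.9² − 7.7774×10⁻⁵×18.9³ = 9.228 mg/L.
Pressure correction: C_s' = 9.228 × 0.919 = 8.481 mg/L.

C_s ≈ 8.48 mg/L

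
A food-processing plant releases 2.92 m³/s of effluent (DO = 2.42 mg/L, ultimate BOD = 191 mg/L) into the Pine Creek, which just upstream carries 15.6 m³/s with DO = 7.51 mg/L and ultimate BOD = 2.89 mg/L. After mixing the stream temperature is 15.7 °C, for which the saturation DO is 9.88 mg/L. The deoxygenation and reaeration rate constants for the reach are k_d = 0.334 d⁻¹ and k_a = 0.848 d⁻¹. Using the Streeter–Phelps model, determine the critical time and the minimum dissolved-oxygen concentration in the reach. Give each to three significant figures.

Mixed DO = (15.6×7.51 + 2.92×2.42)/(15.6+2.92) = 124.2/18.52 = 6.707 mg/L.
Mixed L₀ = (15.6×2.89 + 2.92×191)/(18.52) = 602.8/18.52 = 32.55 mg/L.
Initial deficit D₀ = C_s − DO₀ = 9.88 − 6.707 = 3.173 mg/L.
t_c = (1/0.5140) ln[(0.848/0.334)(1 − 3.173×0.5140/(0.334×32.55))] = 1.946 × ln(2.158) = 1.497 d.
D_c = (0.334/0.848) × 32.55 × e^(−0.334×1.497) = 0.3939 × 32.55 × 0.6066 = 7.777 mg/L.
Minimum DO = 9.88 − 7.777 = 2.103 mg/L.

t_c ≈ 1.50 d; minimum DO ≈ 2.10 mg/L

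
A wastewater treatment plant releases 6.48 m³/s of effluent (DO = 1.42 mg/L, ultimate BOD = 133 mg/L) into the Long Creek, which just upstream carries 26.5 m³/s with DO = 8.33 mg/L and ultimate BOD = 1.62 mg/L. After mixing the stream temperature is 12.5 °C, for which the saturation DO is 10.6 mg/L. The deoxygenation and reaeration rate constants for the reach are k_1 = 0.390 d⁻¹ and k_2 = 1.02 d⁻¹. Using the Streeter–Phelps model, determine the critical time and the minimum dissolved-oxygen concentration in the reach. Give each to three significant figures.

t_c ≈ 1.14 d; minimum DO ≈ 3.89 mg/L

Mixed DO = (26.5×8.33 + 6.48×1.42)/(26.5+6.48) = 229.9/32.98 = 6.972 mg/L.
Mixed L₀ = (26.5×1.62 + 6.48×133)/(32.98) = 904.8/32.98 = 27.43 mg/L.
Initial deficit D₀ = C_s − DO₀ = 10.6 − 6.972 = 3.628 mg/L.
t_c = (1/0.6300) ln[(1.02/0.390)(1 − 3.628×0.6300/(0.390×27.43))] = 1.587 × ln(2.057) = 1.145 d.
D_c = (0.390/1.02) × 27.43 × e^(−0.390×1.145) = 0.3824 × 27.43 × 0.6399 = 6.712 mg/L.
Minimum DO = 10.6 − 6.712 = 3.888 mg/L.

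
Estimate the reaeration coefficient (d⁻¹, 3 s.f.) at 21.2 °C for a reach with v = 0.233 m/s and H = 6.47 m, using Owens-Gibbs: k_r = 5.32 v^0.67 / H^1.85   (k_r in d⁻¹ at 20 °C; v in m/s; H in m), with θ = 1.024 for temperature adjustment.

k_r ≈ 0.0652 d⁻¹

k_r(20) = 5.32 × 0.233^0.67 / 6.47^1.85 = 5.32 × 0.3768 / 31.64 = 0.06337 d⁻¹.
k_r(21.2) = 0.06337 × 1.024^(21.2−20) = 0.06337 × 1.029 = 0.06520 d⁻¹.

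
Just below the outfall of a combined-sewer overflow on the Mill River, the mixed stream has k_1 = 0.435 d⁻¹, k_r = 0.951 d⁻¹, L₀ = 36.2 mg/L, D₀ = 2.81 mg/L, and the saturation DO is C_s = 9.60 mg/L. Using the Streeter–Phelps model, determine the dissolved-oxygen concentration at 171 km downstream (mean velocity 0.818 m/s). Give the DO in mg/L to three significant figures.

Travel time t = x/v = 171 km / (0.818 m/s) = 171000 m / 0.818 m/s = 209000 s = 2.420 d.
k_1 L₀/(k_r−k_1) = 0.435×36.2/(0.951−0.435) = 15.75/0.5160 = 30.52 mg/L.
e^(−k_1 t) = e^(−0.435×2.420) = 0.3491; e^(−k_r t) = e^(−0.951×2.420) = 0.1002.
D = 30.52 × (0.3491 − 0.1002) + 2.81 × 0.1002 = 7.596 + 0.2815 = 7.877 mg/L.
DO = C_s − D = 9.60 − 7.877 = 1.723 mg/L.

DO ≈ 1.72 mg/L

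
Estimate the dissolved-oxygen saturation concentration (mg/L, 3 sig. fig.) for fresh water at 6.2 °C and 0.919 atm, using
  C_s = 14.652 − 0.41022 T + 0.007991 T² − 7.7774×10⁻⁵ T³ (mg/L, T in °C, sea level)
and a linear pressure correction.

C_s ≈ 11.4 mg/L

At sea level: C_s = 14.652 − 0.41022×6.2 + 0.007991×6.2² − 7.7774×10⁻⁵×6.2³ = 12.40 mg/L.
Pressure correction: C_s' = 12.40 × 0.919 = 11.39 mg/L.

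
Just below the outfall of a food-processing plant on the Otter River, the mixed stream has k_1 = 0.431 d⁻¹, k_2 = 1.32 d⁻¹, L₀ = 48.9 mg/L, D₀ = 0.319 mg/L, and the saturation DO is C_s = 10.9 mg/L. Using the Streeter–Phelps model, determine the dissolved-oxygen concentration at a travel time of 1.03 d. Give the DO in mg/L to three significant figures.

DO ≈ 1.70 mg/L

k_1 L₀/(k_2−k_1) = 0.431×48.9/(1.32−0.431) = 21.08/0.8890 = 23.71 mg/L.
e^(−k_1 t) = e^(−0.431×1.030) = 0.6415; e^(−k_2 t) = e^(−1.32×1.030) = 0.2568.
D = 23.71 × (0.6415 − 0.2568) + 0.319 × 0.2568 = 9.121 + 0.08191 = 9.203 mg/L.
DO = C_s − D = 10.9 − 9.203 = 1.697 mg/L.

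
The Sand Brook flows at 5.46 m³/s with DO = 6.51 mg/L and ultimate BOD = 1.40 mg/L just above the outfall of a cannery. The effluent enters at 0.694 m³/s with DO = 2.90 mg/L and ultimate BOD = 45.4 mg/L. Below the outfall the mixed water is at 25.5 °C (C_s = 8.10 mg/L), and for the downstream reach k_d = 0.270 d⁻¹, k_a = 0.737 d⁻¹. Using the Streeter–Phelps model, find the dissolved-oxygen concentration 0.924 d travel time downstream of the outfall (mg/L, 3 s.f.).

DO ≈ 6.08 mg/L

Mixed DO = (5.46×6.51 + 0.694×2.90)/(5.46+0.694) = 37.56/6.154 = 6.103 mg/L.
Mixed L₀ = (5.46×1.40 + 0.694×45.4)/(6.154) = 39.15/6.154 = 6.362 mg/L.
Initial deficit D₀ = C_s − DO₀ = 8.10 − 6.103 = 1.997 mg/L.
D(0.924) = [0.270×6.362/(0.737−0.270)](e^(−0.270×0.924) − e^(−0.737×0.924)) + 1.997 e^(−0.737×0.924)
= 3.678 × (0.7792 − 0.5061) + 1.997 × 0.5061 = 2.015 mg/L.
DO = 8.10 − 2.015 = 6.085 mg/L.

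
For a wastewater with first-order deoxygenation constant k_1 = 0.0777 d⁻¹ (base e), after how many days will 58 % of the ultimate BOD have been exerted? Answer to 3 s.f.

t ≈ 11.2 d

y/L₀ = 1 − e^(−k_1 t) = 0.58 ⇒ e^(−k_1 t) = 0.420
t = −ln(0.420) / 0.0777 = 0.8675 / 0.0777 = 11.16 d.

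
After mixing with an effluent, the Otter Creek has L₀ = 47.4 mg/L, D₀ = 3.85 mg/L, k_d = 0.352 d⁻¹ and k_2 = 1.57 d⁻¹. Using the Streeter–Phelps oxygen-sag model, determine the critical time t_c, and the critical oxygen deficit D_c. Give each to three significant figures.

With k_2/k_d = 4.460 and 1 − D₀(k_2−k_d)/(k_d L₀) = 0.7189,
t_c = ln(4.460 × 0.7189) / (1.57 − 0.352) = ln(3.207) / 1.218 = 1.165/1.218 = 0.9567 d.
D_c = (k_d/k_2) L₀ e^(−k_d t_c) = (0.352/1.57) × 47.4 × e^(−0.352×0.9567) = 0.2242 × 47.4 × 0.7141 = 7.589 mg/L.

t_c ≈ 0.957 d; D_c ≈ 7.59 mg/L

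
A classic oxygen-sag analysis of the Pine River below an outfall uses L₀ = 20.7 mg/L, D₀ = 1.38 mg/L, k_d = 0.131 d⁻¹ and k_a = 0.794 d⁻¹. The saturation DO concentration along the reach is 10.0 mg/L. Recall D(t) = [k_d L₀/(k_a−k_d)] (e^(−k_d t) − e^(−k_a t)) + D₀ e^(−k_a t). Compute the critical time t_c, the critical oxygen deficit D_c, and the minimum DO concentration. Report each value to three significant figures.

At the critical point dD/dt = 0, so k_d L₀ e^(−k_d t) = k_a D. Substituting D(t) from the Streeter–Phelps equation and solving for t gives
t_c = ln[(k_a/k_d)(1 − D₀(k_a−k_d)/(k_d L₀))] / (k_a−k_d).
Here k_a−k_d = 0.6630 d⁻¹ and 1 − D₀(k_a−k_d)/(k_d L₀) = 1 − 1.38×0.6630/(0.131×20.7) = 0.6626, so
t_c = ln(6.061 × 0.6626) / 0.6630 = 1.390 / 0.6630 = 2.097 d.
D_c = (k_d/k_a) L₀ e^(−k_d t_c) = (0.131/0.794) × 20.7 × e^(−0.131×2.097) = 0.1650 × 20.7 × 0.7598 = 2.595 mg/L.
Minimum DO = C_s − D_c = 10.0 − 2.595 = 7.405 mg/L.

t_c ≈ 2.10 d; D_c ≈ 2.59 mg/L; min DO ≈ 7.41 mg/L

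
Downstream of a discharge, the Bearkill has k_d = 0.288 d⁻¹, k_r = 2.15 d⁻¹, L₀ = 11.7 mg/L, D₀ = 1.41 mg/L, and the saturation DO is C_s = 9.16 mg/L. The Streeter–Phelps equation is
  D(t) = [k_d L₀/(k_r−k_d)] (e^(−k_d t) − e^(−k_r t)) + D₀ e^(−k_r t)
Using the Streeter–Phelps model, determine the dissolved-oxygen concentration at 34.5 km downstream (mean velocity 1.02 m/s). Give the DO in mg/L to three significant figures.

Travel time t = x/v = 34.5 km / (1.02 m/s) = 34500 m / 1.02 m/s = 33820 s = 0.3915 d.
k_d L₀/(k_r−k_d) = 0.288×11.7/(2.15−0.288) = 3.370/1.862 = 1.810 mg/L.
e^(−k_d t) = e^(−0.288×0.3915) = 0.8934; e^(−k_r t) = e^(−2.15×0.3915) = 0.4310.
D = 1.810 × (0.8934 − 0.4310) + 1.41 × 0.4310 = 0.8368 + 0.6077 = 1.444 mg/L.
DO = C_s − D = 9.16 − 1.444 = 7.716 mg/L.

DO ≈ 7.72 mg/L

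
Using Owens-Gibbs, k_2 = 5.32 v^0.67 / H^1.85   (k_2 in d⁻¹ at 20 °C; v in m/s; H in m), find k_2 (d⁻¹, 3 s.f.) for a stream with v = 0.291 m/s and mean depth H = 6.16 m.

k_2 = 5.32 × 0.291^0.67 / 6.16^1.85 = 5.32 × 0.4373 / 28.89 = 0.08054 d⁻¹.

k_2 ≈ 0.0805 d⁻¹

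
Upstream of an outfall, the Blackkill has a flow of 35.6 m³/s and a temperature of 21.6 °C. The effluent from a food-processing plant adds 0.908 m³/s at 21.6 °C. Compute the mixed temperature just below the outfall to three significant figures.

Flow-weighted mixing: C = (Q_r C_r + Q_w C_w)/(Q_r + Q_w)
= (35.6×21.6 + 0.908×21.6)/(35.6 + 0.908) = 788.6/36.51 = 21.60 °C.

21.6 °C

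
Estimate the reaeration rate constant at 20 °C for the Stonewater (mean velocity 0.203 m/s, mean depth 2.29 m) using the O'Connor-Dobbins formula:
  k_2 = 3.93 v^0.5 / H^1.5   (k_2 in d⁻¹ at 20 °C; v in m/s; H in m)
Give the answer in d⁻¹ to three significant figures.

k_2 = 3.93 × 0.203^0.5 / 2.29^1.5 = 3.93 × 0.4506 / 3.465 = 0.5110 d⁻¹.

k_2 ≈ 0.511 d⁻¹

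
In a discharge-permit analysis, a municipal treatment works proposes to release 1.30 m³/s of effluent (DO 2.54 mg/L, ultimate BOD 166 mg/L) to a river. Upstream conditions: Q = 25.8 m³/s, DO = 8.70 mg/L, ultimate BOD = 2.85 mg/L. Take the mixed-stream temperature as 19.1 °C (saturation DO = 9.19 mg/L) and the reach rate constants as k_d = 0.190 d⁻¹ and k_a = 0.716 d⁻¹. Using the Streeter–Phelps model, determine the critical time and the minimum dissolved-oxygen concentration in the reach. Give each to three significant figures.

t_c ≈ 2.09 d; minimum DO ≈ 7.29 mg/L

Mixed DO = (25.8×8.70 + 1.30×2.54)/(25.8+1.30) = 227.8/27.10 = 8.405 mg/L.
Mixed L₀ = (25.8×2.85 + 1.30×166)/(27.10) = 289.3/27.10 = 10.68 mg/L.
Initial deficit D₀ = C_s − DO₀ = 9.19 − 8.405 = 0.7855 mg/L.
t_c = (1/0.5260) ln[(0.716/0.190)(1 − 0.7855×0.5260/(0.190×10.68))] = 1.901 × ln(3.001) = 2.089 d.
D_c = (0.190/0.716) × 10.68 × e^(−0.190×2.089) = 0.2654 × 10.68 × 0.6724 = 1.905 mg/L.
Minimum DO = 9.19 − 1.905 = 7.285 mg/L.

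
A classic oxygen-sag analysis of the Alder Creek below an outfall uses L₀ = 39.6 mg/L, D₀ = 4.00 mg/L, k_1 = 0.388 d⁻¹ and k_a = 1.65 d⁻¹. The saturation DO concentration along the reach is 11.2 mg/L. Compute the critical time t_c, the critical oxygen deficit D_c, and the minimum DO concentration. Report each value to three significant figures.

t_c ≈ 0.831 d; D_c ≈ 6.74 mg/L; min DO ≈ 4.46 mg/L

At the critical point dD/dt = 0, so k_1 L₀ e^(−k_1 t) = k_a D. Substituting D(t) from the Streeter–Phelps equation and solving for t gives
t_c = ln[(k_a/k_1)(1 − D₀(k_a−k_1)/(k_1 L₀))] / (k_a−k_1).
Here k_a−k_1 = 1.262 d⁻¹ and 1 − D₀(k_a−k_1)/(k_1 L₀) = 1 − 4.00×1.262/(0.388×39.6) = 0.6715, so
t_c = ln(4.253 × 0.6715) / 1.262 = 1.049 / 1.262 = 0.8314 d.
D_c = (k_1/k_a) L₀ e^(−k_1 t_c) = (0.388/1.65) × 39.6 × e^(−0.388×0.8314) = 0.2352 × 39.6 × 0.7243 = 6.744 mg/L.
Minimum DO = C_s − D_c = 11.2 − 6.744 = 4.456 mg/L.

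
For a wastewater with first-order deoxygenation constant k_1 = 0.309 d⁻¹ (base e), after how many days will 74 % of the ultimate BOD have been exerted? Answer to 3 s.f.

y/L₀ = 1 − e^(−k_1 t) = 0.74 ⇒ e^(−k_1 t) = 0.260
t = −ln(0.260) / 0.309 = 1.347 / 0.309 = 4.359 d.

t ≈ 4.36 d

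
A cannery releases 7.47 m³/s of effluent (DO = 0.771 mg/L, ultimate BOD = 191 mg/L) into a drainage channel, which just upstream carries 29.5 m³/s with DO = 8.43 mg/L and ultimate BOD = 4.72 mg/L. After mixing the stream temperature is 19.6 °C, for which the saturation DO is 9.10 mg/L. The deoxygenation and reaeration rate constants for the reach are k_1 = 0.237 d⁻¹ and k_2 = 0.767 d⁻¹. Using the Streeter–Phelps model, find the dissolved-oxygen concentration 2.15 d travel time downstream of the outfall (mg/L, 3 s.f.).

DO ≈ 0.935 mg/L

Mixed DO = (29.5×8.43 + 7.47×0.771)/(29.5+7.47) = 254.4/36.97 = 6.882 mg/L.
Mixed L₀ = (29.5×4.72 + 7.47×191)/(36.97) = 1566/36.97 = 42.36 mg/L.
Initial deficit D₀ = C_s − DO₀ = 9.10 − 6.882 = 2.218 mg/L.
D(2.15) = [0.237×42.36/(0.767−0.237)](e^(−0.237×2.15) − e^(−0.767×2.15)) + 2.218 e^(−0.767×2.15)
= 18.94 × (0.6008 − 0.1922) + 2.218 × 0.1922 = 8.165 mg/L.
DO = 9.10 − 8.165 = 0.9354 mg/L.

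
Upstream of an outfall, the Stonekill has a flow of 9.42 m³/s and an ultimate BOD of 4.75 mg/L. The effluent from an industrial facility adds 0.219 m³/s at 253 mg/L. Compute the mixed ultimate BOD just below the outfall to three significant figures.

Flow-weighted mixing: C = (Q_r C_r + Q_w C_w)/(Q_r + Q_w)
= (9.42×4.75 + 0.219×253)/(9.42 + 0.219) = 100.2/9.639 = 10.39 mg/L.

10.4 mg/L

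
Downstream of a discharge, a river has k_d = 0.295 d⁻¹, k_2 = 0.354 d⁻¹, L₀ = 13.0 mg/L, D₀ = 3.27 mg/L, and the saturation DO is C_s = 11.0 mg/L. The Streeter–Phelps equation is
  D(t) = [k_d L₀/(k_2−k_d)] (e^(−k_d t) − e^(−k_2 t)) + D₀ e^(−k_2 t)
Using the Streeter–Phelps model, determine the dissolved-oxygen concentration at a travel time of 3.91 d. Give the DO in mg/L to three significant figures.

k_d L₀/(k_2−k_d) = 0.295×13.0/(0.354−0.295) = 3.835/0.05900 = 65.00 mg/L.
e^(−k_d t) = e^(−0.295×3.910) = 0.3155; e^(−k_2 t) = e^(−0.354×3.910) = 0.2505.
D = 65.00 × (0.3155 − 0.2505) + 3.27 × 0.2505 = 4.225 + 0.8193 = 5.045 mg/L.
DO = C_s − D = 11.0 − 5.045 = 5.955 mg/L.

DO ≈ 5.96 mg/L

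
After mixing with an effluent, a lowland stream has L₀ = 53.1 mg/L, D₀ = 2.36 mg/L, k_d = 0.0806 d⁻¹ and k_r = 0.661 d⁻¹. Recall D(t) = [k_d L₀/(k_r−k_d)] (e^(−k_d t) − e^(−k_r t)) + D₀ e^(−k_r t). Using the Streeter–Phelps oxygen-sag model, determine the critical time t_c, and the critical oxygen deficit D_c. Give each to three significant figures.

t_c ≈ 2.96 d; D_c ≈ 5.10 mg/L

With k_r/k_d = 8.201 and 1 − D₀(k_r−k_d)/(k_d L₀) = 0.6800,
t_c = ln(8.201 × 0.6800) / (0.661 − 0.0806) = ln(5.576) / 0.5804 = 1.719/0.5804 = 2.961 d.
L(t_c) = L₀ e^(−k_d t_c) = 53.1 × 0.7877 = 41.83 mg/L, and at the critical point k_r D_c = k_d L, so D_c = (0.0806/0.661) × 41.83 = 5.100 mg/L.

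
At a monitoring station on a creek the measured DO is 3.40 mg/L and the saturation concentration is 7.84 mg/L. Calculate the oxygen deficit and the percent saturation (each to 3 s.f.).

D = C_s − C = 7.84 − 3.40 = 4.44 mg/L.
% saturation = 3.40/7.84 × 100 = 43.4 %.

D ≈ 4.44 mg/L; 43.4 % saturation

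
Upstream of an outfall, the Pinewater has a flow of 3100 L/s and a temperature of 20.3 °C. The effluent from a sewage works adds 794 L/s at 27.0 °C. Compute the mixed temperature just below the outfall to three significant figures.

21.7 °C

Flow-weighted mixing: C = (Q_r C_r + Q_w C_w)/(Q_r + Q_w)
= (3100×20.3 + 794×27.0)/(3100 + 794) = 84370/3894 = 21.67 °C.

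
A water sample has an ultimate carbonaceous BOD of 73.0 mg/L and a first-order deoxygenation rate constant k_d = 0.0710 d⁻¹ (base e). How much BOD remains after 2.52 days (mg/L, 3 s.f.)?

L_t = L₀ e^(−k_d t) = 73.0 × e^(−0.0710×2.52) = 73.0 × 0.8362 = 61.04 mg/L.

L ≈ 61.0 mg/L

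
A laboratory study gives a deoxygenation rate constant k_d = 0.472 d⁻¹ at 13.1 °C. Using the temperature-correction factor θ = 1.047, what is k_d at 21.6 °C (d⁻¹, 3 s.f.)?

k_d(T₂) = k_d(T₁) · θ^(T₂−T₁) = 0.472 × 1.047^(21.6−13.1)
= 0.472 × 1.047^8.50 = 0.472 × 1.478 = 0.6974 d⁻¹.

k_d ≈ 0.697 d⁻¹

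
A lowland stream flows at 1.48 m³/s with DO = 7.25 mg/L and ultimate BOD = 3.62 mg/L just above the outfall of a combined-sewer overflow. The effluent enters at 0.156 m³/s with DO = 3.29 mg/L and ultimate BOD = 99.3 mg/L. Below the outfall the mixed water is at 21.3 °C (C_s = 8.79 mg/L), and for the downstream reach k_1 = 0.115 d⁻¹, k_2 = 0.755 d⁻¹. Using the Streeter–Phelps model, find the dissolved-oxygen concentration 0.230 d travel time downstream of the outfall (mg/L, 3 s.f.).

Mixed DO = (1.48×7.25 + 0.156×3.29)/(1.48+0.156) = 11.24/1.636 = 6.872 mg/L.
Mixed L₀ = (1.48×3.62 + 0.156×99.3)/(1.636) = 20.85/1.636 = 12.74 mg/L.
Initial deficit D₀ = C_s − DO₀ = 8.79 − 6.872 = 1.918 mg/L.
D(0.230) = [0.115×12.74/(0.755−0.115)](e^(−0.115×0.230) − e^(−0.755×0.230)) + 1.918 e^(−0.755×0.230)
= 2.290 × (0.9739 − 0.8406) + 1.918 × 0.8406 = 1.917 mg/L.
DO = 8.79 − 1.917 = 6.873 mg/L.

DO ≈ 6.87 mg/L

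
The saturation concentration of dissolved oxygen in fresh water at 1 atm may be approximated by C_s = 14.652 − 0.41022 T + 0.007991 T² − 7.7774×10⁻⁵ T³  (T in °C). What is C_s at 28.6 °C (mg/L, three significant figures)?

C_s ≈ 7.64 mg/L

C_s = 14.652 − 0.41022×28.6 + 0.007991×28.6² − 7.7774×10⁻⁵×28.6³ = 7.637 mg/L.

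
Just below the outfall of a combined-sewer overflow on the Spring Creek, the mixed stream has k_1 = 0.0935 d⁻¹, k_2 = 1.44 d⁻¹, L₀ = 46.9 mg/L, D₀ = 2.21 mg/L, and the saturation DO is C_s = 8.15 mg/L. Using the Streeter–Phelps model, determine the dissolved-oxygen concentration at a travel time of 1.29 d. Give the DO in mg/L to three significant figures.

DO ≈ 5.43 mg/L

k_1 L₀/(k_2−k_1) = 0.0935×46.9/(1.44−0.0935) = 4.385/1.347 = 3.257 mg/L.
e^(−k_1 t) = e^(−0.0935×1.290) = 0.8864; e^(−k_2 t) = e^(−1.44×1.290) = 0.1560.
D = 3.257 × (0.8864 − 0.1560) + 2.21 × 0.1560 = 2.378 + 0.3449 = 2.723 mg/L.
DO = C_s − D = 8.15 − 2.723 = 5.427 mg/L.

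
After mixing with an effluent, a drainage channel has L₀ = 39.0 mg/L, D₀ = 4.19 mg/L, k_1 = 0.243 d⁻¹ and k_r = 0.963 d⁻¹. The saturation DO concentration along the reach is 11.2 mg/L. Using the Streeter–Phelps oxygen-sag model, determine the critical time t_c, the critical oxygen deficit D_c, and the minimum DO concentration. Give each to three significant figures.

t_c = [1/(k_r−k_1)] ln[(k_r/k_1)(1 − D₀(k_r−k_1)/(k_1 L₀))]
= [1/(0.963−0.243)] ln[(0.963/0.243)(1 − 4.19×0.7200/(0.243×39.0))]
= (1/0.7200) ln[3.963 × 0.6817] = 1.389 × ln(2.701) = 1.389 × 0.9938 = 1.380 d.
L(t_c) = L₀ e^(−k_1 t_c) = 39.0 × 0.7151 = 27.89 mg/L, and at the critical point k_r D_c = k_1 L, so D_c = (0.243/0.963) × 27.89 = 7.037 mg/L.
Minimum DO = C_s − D_c = 11.2 − 7.037 = 4.163 mg/L.

t_c ≈ 1.38 d; D_c ≈ 7.04 mg/L; min DO ≈ 4.16 mg/L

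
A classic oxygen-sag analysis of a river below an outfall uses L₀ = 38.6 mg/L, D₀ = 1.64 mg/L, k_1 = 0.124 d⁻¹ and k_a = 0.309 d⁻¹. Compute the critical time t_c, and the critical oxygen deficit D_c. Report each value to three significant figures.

At the critical point dD/dt = 0, so k_1 L₀ e^(−k_1 t) = k_a D. Substituting D(t) from the Streeter–Phelps equation and solving for t gives
t_c = ln[(k_a/k_1)(1 − D₀(k_a−k_1)/(k_1 L₀))] / (k_a−k_1).
Here k_a−k_1 = 0.1850 d⁻¹ and 1 − D₀(k_a−k_1)/(k_1 L₀) = 1 − 1.64×0.1850/(0.124×38.6) = 0.9366, so
t_c = ln(2.492 × 0.9366) / 0.1850 = 0.8476 / 0.1850 = 4.581 d.
L(t_c) = L₀ e^(−k_1 t_c) = 38.6 × 0.5666 = 21.87 mg/L, and at the critical point k_a D_c = k_1 L, so D_c = (0.124/0.309) × 21.87 = 8.777 mg/L.

t_c ≈ 4.58 d; D_c ≈ 8.78 mg/L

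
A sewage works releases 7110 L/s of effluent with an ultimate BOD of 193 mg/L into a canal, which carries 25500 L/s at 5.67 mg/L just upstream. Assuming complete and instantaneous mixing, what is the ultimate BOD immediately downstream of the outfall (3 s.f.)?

46.5 mg/L

Flow-weighted mixing: C = (Q_r C_r + Q_w C_w)/(Q_r + Q_w)
= (25500×5.67 + 7110×193)/(25500 + 7110) = 1.517×10^6/32610 = 46.51 mg/L.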